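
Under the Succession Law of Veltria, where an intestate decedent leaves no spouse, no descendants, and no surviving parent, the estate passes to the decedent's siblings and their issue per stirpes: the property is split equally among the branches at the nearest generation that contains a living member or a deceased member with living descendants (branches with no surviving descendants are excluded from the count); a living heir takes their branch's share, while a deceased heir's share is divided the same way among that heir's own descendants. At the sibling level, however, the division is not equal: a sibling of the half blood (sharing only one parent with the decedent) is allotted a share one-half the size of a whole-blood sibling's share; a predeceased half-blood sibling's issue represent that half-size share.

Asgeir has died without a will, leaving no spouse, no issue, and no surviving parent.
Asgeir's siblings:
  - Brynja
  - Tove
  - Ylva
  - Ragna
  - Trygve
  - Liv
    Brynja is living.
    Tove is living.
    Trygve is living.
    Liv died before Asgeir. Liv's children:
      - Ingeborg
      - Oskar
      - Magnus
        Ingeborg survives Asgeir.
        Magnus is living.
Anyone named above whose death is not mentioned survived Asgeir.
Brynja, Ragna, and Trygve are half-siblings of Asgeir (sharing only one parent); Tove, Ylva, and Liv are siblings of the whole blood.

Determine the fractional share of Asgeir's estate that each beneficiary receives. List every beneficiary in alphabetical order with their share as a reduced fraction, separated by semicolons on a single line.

Brynja 1/9; Ingeborg 2/27; Magnus 2/27; Oskar 2/27; Ragna 1/9; Tove 2/9; Trygve 1/9; Ylva 2/9

No spouse, descendants, or parent survives, so the estate passes to Asgeir's siblings per stirpes.
Half-blood siblings count for one-half the weight of whole-blood siblings at the initial division.
Dividing 1 in proportion to weights (total weight 9/2): Brynja (weight 1/2) → 1/9; Tove (weight 1) → 2/9; Ylva (weight 1) → 2/9; Ragna (weight 1/2) → 1/9; Trygve (weight 1/2) → 1/9; Liv (weight 1) → 2/9.
Brynja is living and takes 1/9.
Tove is living and takes 2/9.
Ylva is living and takes 2/9.
Ragna is living and takes 1/9.
Trygve is living and takes 1/9.
Liv predeceased; the 2/9 allotted to Liv's branch passes to Liv's issue by representation.
The 2/9 is divided into 3 equal shares of 2/27 among Ingeborg, Oskar, Magnus.
Ingeborg is living and takes 2/27.
Oskar is living and takes 2/27.
Magnus is living and takes 2/27.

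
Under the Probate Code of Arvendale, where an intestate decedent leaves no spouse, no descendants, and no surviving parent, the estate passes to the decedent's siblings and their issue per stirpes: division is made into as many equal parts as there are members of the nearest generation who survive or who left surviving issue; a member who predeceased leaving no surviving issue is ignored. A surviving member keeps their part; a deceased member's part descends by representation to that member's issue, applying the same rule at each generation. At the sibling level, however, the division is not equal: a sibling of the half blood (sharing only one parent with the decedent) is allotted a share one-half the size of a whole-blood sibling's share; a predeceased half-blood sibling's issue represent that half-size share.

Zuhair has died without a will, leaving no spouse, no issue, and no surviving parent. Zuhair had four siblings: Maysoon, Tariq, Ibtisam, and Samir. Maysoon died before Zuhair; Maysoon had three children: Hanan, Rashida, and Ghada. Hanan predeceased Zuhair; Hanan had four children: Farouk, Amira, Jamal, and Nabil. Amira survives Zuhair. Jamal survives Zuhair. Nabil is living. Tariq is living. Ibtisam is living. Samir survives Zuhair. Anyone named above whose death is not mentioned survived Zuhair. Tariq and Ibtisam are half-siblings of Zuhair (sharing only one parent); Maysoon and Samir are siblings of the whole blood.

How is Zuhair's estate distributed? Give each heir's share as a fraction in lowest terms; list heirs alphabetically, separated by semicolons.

No spouse, descendants, or parent survives, so the estate passes to Zuhair's siblings per stirpes.
Half-blood siblings count for one-half the weight of whole-blood siblings at the initial division.
Dividing 1 in proportion to weights (total weight 3): Maysoon (weight 1) → 1/3; Tariq (weight 1/2) → 1/6; Ibtisam (weight 1/2) → 1/6; Samir (weight 1) → 1/3.
Maysoon predeceased; the 1/3 allotted to Maysoon's branch passes to Maysoon's issue by representation.
The 1/3 is divided into 3 equal shares of 1/9 among Hanan, Rashida, Ghada.
Hanan predeceased; the 1/9 allotted to Hanan's branch passes to Hanan's issue by representation.
The 1/9 is divided into 4 equal shares of 1/36 among Farouk, Amira, Jamal, Nabil.
Farouk is living and takes 1/36.
Amira is living and takes 1/36.
Jamal is living and takes 1/36.
Nabil is living and takes 1/36.
Rashida is living and takes 1/9.
Ghada is living and takes 1/9.
Tariq is living and takes 1/6.
Ibtisam is living and takes 1/6.
Samir is living and takes 1/3.

Amira 1/36; Farouk 1/36; Ghada 1/9; Ibtisam 1/6; Jamal 1/36; Nabil 1/36; Rashida 1/9; Samir 1/3; Tariq 1/6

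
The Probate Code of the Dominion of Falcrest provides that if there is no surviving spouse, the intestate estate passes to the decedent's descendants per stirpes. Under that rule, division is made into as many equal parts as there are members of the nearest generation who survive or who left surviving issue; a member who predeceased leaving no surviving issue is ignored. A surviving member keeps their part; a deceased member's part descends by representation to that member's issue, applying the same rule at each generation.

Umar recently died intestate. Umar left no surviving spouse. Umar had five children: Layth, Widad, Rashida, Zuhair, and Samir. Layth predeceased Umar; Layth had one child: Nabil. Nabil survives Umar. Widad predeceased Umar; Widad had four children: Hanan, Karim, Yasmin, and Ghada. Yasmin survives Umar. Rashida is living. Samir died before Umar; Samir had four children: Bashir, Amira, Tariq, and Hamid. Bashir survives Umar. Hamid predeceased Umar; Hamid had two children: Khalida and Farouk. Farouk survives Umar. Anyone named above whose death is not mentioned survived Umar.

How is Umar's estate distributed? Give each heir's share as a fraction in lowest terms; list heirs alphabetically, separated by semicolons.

There is no surviving spouse, so the entire estate passes to Umar's descendants per stirpes.
The estate is divided into 5 equal shares of 1/5 among Layth, Widad, Rashida, Zuhair, Samir.
Layth predeceased; the 1/5 allotted to Layth's branch passes to Layth's issue by representation.
Nabil is the sole taker at this level and receives the full 1/5.
Widad predeceased; the 1/5 allotted to Widad's branch passes to Widad's issue by representation.
The 1/5 is divided into 4 equal shares of 1/20 among Hanan, Karim, Yasmin, Ghada.
Hanan is living and takes 1/20.
Karim is living and takes 1/20.
Yasmin is living and takes 1/20.
Ghada is living and takes 1/20.
Rashida is living and takes 1/5.
Zuhair is living and takes 1/5.
Samir predeceased; the 1/5 allotted to Samir's branch passes to Samir's issue by representation.
The 1/5 is divided into 4 equal shares of 1/20 among Bashir, Amira, Tariq, Hamid.
Bashir is living and takes 1/20.
Amira is living and takes 1/20.
Tariq is living and takes 1/20.
Hamid predeceased; the 1/20 allotted to Hamid's branch passes to Hamid's issue by representation.
The 1/20 is divided into 2 equal shares of 1/40 among Khalida, Farouk.
Khalida is living and takes 1/40.
Farouk is living and takes 1/40.

Amira 1/20; Bashir 1/20; Farouk 1/40; Ghada 1/20; Hanan 1/20; Karim 1/20; Khalida 1/40; Nabil 1/5; Rashida 1/5; Tariq 1/20; Yasmin 1/20; Zuhair 1/5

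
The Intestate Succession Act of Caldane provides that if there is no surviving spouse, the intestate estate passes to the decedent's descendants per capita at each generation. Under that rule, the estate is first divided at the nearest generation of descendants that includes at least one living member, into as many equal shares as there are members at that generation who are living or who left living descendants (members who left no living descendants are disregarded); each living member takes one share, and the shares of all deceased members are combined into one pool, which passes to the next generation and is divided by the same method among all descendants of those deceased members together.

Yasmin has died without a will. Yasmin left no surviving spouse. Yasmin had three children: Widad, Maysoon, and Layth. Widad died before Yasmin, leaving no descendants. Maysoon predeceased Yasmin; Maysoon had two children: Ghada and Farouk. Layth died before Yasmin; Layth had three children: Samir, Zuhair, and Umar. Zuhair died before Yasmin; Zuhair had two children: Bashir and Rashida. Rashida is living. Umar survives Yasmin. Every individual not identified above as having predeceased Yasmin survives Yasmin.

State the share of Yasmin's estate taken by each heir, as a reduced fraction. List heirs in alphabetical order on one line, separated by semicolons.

Bashir 1/10; Farouk 1/5; Ghada 1/5; Rashida 1/10; Samir 1/5; Umar 1/5

There is no surviving spouse, so the entire estate passes to Yasmin's descendants per capita at each generation.
No one at generation 1 (Maysoon, Layth) is living; moving to the next generation.
At generation 2 (Ghada, Farouk, Samir, Zuhair, Umar) there are 5 shares of (1)/5 = 1/5 each.
Living: Ghada, Farouk, Samir, and Umar — each takes 1/5.
Deceased: Zuhair. That 1/5 share is carried to generation 3.
At generation 3 (Bashir, Rashida) there are 2 shares of (1/5)/2 = 1/10 each.
Living: Bashir and Rashida — each takes 1/10.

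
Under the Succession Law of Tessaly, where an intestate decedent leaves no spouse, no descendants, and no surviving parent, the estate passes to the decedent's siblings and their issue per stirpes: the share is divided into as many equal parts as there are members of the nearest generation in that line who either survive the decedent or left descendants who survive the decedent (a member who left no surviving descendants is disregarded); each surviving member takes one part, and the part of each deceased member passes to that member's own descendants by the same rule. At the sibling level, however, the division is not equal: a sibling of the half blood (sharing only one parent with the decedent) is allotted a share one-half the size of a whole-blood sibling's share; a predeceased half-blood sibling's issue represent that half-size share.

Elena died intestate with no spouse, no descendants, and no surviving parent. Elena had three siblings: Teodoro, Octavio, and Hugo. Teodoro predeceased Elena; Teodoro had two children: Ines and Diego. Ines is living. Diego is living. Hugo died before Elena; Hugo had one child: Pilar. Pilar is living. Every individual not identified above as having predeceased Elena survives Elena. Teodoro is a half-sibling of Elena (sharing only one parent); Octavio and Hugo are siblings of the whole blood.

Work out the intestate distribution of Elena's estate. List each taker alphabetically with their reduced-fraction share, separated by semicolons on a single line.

No spouse, descendants, or parent survives, so the estate passes to Elena's siblings per stirpes.
Half-blood siblings count for one-half the weight of whole-blood siblings at the initial division.
Dividing 1 in proportion to weights (total weight 5/2): Teodoro (weight 1/2) → 1/5; Octavio (weight 1) → 2/5; Hugo (weight 1) → 2/5.
Teodoro predeceased; the 1/5 allotted to Teodoro's branch passes to Teodoro's issue by representation.
The 1/5 is divided into 2 equal shares of 1/10 among Ines, Diego.
Ines is living and takes 1/10.
Diego is living and takes 1/10.
Octavio is living and takes 2/5.
Hugo predeceased; the 2/5 allotted to Hugo's branch passes to Hugo's issue by representation.
Pilar is the sole taker at this level and receives the full 2/5.

Diego 1/10; Ines 1/10; Octavio 2/5; Pilar 2/5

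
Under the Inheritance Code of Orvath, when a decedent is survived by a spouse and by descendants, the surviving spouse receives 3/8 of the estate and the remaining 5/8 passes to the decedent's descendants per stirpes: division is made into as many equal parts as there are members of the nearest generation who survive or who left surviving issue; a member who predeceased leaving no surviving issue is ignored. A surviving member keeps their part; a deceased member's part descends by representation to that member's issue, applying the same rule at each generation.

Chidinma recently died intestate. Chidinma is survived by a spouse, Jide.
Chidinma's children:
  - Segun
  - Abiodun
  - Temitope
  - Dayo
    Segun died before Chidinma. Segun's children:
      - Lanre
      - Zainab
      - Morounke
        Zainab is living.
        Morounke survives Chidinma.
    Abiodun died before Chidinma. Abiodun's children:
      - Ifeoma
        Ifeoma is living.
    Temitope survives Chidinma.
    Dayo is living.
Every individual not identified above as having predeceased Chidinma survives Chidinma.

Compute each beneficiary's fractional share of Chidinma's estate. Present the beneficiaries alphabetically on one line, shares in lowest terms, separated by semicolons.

Jide, as surviving spouse, takes 3/8.
The remaining 5/8 passes to Chidinma's descendants per stirpes.
The 5/8 is divided into 4 equal shares of 5/32 among Segun, Abiodun, Temitope, Dayo.
Segun predeceased; the 5/32 allotted to Segun's branch passes to Segun's issue by representation.
The 5/32 is divided into 3 equal shares of 5/96 among Lanre, Zainab, Morounke.
Lanre is living and takes 5/96.
Zainab is living and takes 5/96.
Morounke is living and takes 5/96.
Abiodun predeceased; the 5/32 allotted to Abiodun's branch passes to Abiodun's issue by representation.
Ifeoma is the sole taker at this level and receives the full 5/32.
Temitope is living and takes 5/32.
Dayo is living and takes 5/32.

Dayo 5/32; Ifeoma 5/32; Jide 3/8; Lanre 5/96; Morounke 5/96; Temitope 5/32; Zainab 5/96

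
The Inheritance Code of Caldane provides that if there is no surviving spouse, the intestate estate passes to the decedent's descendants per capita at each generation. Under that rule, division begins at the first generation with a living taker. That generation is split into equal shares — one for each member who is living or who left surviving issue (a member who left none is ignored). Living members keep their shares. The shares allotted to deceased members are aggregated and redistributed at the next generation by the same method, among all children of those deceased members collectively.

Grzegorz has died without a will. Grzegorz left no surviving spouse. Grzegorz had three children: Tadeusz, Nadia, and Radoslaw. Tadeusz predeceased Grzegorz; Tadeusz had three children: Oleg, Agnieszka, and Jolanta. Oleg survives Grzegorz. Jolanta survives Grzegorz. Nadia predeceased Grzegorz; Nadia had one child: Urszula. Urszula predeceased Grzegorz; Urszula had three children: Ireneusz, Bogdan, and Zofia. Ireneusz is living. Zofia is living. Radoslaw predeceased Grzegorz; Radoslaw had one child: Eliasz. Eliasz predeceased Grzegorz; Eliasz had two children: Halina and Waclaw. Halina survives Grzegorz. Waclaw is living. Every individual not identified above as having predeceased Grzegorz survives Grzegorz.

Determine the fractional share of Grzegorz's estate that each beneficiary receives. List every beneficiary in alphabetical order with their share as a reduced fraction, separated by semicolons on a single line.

There is no surviving spouse, so the entire estate passes to Grzegorz's descendants per capita at each generation.
No one at generation 1 (Tadeusz, Nadia, Radoslaw) is living; moving to the next generation.
At generation 2 (Oleg, Agnieszka, Jolanta, Urszula, Eliasz) there are 5 shares of (1)/5 = 1/5 each.
Living: Oleg, Agnieszka, and Jolanta — each takes 1/5.
Deceased: Urszula and Eliasz. Their combined 2/5 is pooled and carried to generation 3.
At generation 3 (Ireneusz, Bogdan, Zofia, Halina, Waclaw) there are 5 shares of (2/5)/5 = 2/25 each.
Living: Ireneusz, Bogdan, Zofia, Halina, and Waclaw — each takes 2/25.

Agnieszka 1/5; Bogdan 2/25; Halina 2/25; Ireneusz 2/25; Jolanta 1/5; Oleg 1/5; Waclaw 2/25; Zofia 2/25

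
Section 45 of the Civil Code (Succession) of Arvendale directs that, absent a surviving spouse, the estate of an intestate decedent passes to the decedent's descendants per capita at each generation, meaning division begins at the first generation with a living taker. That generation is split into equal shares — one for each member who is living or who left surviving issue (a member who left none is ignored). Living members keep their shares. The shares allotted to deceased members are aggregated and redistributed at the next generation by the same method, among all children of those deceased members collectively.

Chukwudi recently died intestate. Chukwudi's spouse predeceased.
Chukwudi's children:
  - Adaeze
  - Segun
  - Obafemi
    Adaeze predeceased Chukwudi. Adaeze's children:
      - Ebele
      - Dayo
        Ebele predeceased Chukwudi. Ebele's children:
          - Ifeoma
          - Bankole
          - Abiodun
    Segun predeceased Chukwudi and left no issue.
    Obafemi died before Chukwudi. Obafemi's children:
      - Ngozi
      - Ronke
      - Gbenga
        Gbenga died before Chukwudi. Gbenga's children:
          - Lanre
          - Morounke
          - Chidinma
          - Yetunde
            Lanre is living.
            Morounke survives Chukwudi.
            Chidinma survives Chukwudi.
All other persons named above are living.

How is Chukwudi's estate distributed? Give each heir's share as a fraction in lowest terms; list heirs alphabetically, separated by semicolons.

Abiodun 2/35; Bankole 2/35; Chidinma 2/35; Dayo 1/5; Ifeoma 2/35; Lanre 2/35; Morounke 2/35; Ngozi 1/5; Ronke 1/5; Yetunde 2/35

There is no surviving spouse, so the entire estate passes to Chukwudi's descendants per capita at each generation.
No one at generation 1 (Adaeze, Obafemi) is living; moving to the next generation.
At generation 2 (Ebele, Dayo, Ngozi, Ronke, Gbenga) there are 5 shares of (1)/5 = 1/5 each.
Living: Dayo, Ngozi, and Ronke — each takes 1/5.
Deceased: Ebele and Gbenga. Their combined 2/5 is pooled and carried to generation 3.
At generation 3 (Ifeoma, Bankole, Abiodun, Lanre, Morounke, Chidinma, Yetunde) there are 7 shares of (2/5)/7 = 2/35 each.
Living: Ifeoma, Bankole, Abiodun, Lanre, Morounke, Chidinma, and Yetunde — each takes 2/35.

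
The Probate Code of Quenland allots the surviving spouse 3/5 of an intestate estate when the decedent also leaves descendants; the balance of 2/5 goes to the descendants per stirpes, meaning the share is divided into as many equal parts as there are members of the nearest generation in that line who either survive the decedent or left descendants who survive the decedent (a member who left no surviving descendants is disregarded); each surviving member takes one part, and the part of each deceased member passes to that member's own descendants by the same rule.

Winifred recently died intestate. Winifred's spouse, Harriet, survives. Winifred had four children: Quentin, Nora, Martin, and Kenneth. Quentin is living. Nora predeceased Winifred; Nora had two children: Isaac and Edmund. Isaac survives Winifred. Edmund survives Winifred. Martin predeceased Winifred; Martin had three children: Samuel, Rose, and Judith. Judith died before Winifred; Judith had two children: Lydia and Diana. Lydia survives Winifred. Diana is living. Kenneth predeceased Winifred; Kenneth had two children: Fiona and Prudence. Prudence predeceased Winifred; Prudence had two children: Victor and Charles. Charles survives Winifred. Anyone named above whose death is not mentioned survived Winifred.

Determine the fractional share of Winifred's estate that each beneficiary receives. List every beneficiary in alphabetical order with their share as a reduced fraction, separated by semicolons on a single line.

Harriet, as surviving spouse, takes 3/5.
The remaining 2/5 passes to Winifred's descendants per stirpes.
The 2/5 is divided into 4 equal shares of 1/10 among Quentin, Nora, Martin, Kenneth.
Quentin is living and takes 1/10.
Nora predeceased; the 1/10 allotted to Nora's branch passes to Nora's issue by representation.
The 1/10 is divided into 2 equal shares of 1/20 among Isaac, Edmund.
Isaac is living and takes 1/20.
Edmund is living and takes 1/20.
Martin predeceased; the 1/10 allotted to Martin's branch passes to Martin's issue by representation.
The 1/10 is divided into 3 equal shares of 1/30 among Samuel, Rose, Judith.
Samuel is living and takes 1/30.
Rose is living and takes 1/30.
Judith predeceased; the 1/30 allotted to Judith's branch passes to Judith's issue by representation.
The 1/30 is divided into 2 equal shares of 1/60 among Lydia, Diana.
Lydia is living and takes 1/60.
Diana is living and takes 1/60.
Kenneth predeceased; the 1/10 allotted to Kenneth's branch passes to Kenneth's issue by representation.
The 1/10 is divided into 2 equal shares of 1/20 among Fiona, Prudence.
Fiona is living and takes 1/20.
Prudence predeceased; the 1/20 allotted to Prudence's branch passes to Prudence's issue by representation.
The 1/20 is divided into 2 equal shares of 1/40 among Victor, Charles.
Victor is living and takes 1/40.
Charles is living and takes 1/40.

Charles 1/40; Diana 1/60; Edmund 1/20; Fiona 1/20; Harriet 3/5; Isaac 1/20; Lydia 1/60; Quentin 1/10; Rose 1/30; Samuel 1/30; Victor 1/40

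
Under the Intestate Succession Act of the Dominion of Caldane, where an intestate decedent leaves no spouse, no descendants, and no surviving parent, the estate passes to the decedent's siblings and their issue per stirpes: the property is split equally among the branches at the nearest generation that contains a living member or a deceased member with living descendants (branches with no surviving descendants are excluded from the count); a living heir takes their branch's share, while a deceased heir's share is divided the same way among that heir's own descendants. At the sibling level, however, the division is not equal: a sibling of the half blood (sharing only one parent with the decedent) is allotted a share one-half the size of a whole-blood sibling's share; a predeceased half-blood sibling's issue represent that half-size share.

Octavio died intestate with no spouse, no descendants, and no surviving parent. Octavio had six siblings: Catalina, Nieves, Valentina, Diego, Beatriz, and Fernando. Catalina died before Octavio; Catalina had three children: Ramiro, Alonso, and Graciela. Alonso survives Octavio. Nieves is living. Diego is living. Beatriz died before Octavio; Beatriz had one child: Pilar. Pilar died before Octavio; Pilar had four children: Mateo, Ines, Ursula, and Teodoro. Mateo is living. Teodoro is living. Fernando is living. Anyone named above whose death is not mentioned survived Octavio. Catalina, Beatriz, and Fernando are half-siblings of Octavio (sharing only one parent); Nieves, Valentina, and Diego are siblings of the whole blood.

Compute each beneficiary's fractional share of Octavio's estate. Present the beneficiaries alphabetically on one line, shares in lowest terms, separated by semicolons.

No spouse, descendants, or parent survives, so the estate passes to Octavio's siblings per stirpes.
Half-blood siblings count for one-half the weight of whole-blood siblings at the initial division.
Dividing 1 in proportion to weights (total weight 9/2): Catalina (weight 1/2) → 1/9; Nieves (weight 1) → 2/9; Valentina (weight 1) → 2/9; Diego (weight 1) → 2/9; Beatriz (weight 1/2) → 1/9; Fernando (weight 1/2) → 1/9.
Catalina predeceased; the 1/9 allotted to Catalina's branch passes to Catalina's issue by representation.
The 1/9 is divided into 3 equal shares of 1/27 among Ramiro, Alonso, Graciela.
Ramiro is living and takes 1/27.
Alonso is living and takes 1/27.
Graciela is living and takes 1/27.
Nieves is living and takes 2/9.
Valentina is living and takes 2/9.
Diego is living and takes 2/9.
Beatriz predeceased; the 1/9 allotted to Beatriz's branch passes to Beatriz's issue by representation.
Pilar's line is the sole branch at this level, so the full 1/9 passes to Pilar's issue by representation.
The 1/9 is divided into 4 equal shares of 1/36 among Mateo, Ines, Ursula, Teodoro.
Mateo is living and takes 1/36.
Ines is living and takes 1/36.
Ursula is living and takes 1/36.
Teodoro is living and takes 1/36.
Fernando is living and takes 1/9.

Alonso 1/27; Diego 2/9; Fernando 1/9; Graciela 1/27; Ines 1/36; Mateo 1/36; Nieves 2/9; Ramiro 1/27; Teodoro 1/36; Ursula 1/36; Valentina 2/9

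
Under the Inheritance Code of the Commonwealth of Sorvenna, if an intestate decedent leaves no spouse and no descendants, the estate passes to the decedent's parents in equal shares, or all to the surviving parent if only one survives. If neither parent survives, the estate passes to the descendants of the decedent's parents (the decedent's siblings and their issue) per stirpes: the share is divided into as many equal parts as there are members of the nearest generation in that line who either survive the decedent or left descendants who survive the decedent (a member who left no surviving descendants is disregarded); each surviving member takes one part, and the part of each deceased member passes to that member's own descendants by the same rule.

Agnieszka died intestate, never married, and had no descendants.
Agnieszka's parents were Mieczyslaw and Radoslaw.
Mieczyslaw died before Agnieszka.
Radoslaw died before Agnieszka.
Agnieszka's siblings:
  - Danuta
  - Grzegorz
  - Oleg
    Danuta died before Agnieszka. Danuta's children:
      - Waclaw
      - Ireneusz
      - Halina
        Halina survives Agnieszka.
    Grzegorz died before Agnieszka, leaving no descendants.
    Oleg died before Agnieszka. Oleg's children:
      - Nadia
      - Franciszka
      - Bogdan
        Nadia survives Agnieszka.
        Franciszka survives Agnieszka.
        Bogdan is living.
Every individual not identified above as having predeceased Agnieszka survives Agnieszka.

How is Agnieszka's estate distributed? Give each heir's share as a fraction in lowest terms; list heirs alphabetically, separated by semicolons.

Neither parent survives and there are no descendants, so the estate passes to Agnieszka's siblings and their issue per stirpes.
Grzegorz left no surviving issue, so that branch lapses and is disregarded.
The estate is divided into 2 equal shares of 1/2 among Danuta, Oleg.
Danuta predeceased; the 1/2 allotted to Danuta's branch passes to Danuta's issue by representation.
The 1/2 is divided into 3 equal shares of 1/6 among Waclaw, Ireneusz, Halina.
Waclaw is living and takes 1/6.
Ireneusz is living and takes 1/6.
Halina is living and takes 1/6.
Oleg predeceased; the 1/2 allotted to Oleg's branch passes to Oleg's issue by representation.
The 1/2 is divided into 3 equal shares of 1/6 among Nadia, Franciszka, Bogdan.
Nadia is living and takes 1/6.
Franciszka is living and takes 1/6.
Bogdan is living and takes 1/6.

Bogdan 1/6; Franciszka 1/6; Halina 1/6; Ireneusz 1/6; Nadia 1/6; Waclaw 1/6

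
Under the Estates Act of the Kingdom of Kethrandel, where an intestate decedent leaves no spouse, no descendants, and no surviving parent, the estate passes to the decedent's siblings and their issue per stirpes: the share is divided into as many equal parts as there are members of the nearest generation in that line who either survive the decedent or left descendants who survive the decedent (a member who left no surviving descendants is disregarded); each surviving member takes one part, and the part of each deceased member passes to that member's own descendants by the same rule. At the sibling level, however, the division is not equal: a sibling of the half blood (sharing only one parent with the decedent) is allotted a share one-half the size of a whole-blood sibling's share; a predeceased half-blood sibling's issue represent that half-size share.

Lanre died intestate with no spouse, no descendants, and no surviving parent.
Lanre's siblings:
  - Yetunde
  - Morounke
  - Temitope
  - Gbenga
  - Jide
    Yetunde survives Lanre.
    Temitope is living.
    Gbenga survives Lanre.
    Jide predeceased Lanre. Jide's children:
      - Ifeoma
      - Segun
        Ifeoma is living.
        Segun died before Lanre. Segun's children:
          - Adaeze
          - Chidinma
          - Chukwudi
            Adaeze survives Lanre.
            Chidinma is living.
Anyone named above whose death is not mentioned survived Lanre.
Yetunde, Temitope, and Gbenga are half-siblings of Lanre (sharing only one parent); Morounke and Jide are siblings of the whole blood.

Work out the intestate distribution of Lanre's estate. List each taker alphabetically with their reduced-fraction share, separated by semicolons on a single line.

Adaeze 1/21; Chidinma 1/21; Chukwudi 1/21; Gbenga 1/7; Ifeoma 1/7; Morounke 2/7; Temitope 1/7; Yetunde 1/7

No spouse, descendants, or parent survives, so the estate passes to Lanre's siblings per stirpes.
Half-blood siblings count for one-half the weight of whole-blood siblings at the initial division.
Dividing 1 in proportion to weights (total weight 7/2): Yetunde (weight 1/2) → 1/7; Morounke (weight 1) → 2/7; Temitope (weight 1/2) → 1/7; Gbenga (weight 1/2) → 1/7; Jide (weight 1) → 2/7.
Yetunde is living and takes 1/7.
Morounke is living and takes 2/7.
Temitope is living and takes 1/7.
Gbenga is living and takes 1/7.
Jide predeceased; the 2/7 allotted to Jide's branch passes to Jide's issue by representation.
The 2/7 is divided into 2 equal shares of 1/7 among Ifeoma, Segun.
Ifeoma is living and takes 1/7.
Segun predeceased; the 1/7 allotted to Segun's branch passes to Segun's issue by representation.
The 1/7 is divided into 3 equal shares of 1/21 among Adaeze, Chidinma, Chukwudi.
Adaeze is living and takes 1/21.
Chidinma is living and takes 1/21.
Chukwudi is living and takes 1/21.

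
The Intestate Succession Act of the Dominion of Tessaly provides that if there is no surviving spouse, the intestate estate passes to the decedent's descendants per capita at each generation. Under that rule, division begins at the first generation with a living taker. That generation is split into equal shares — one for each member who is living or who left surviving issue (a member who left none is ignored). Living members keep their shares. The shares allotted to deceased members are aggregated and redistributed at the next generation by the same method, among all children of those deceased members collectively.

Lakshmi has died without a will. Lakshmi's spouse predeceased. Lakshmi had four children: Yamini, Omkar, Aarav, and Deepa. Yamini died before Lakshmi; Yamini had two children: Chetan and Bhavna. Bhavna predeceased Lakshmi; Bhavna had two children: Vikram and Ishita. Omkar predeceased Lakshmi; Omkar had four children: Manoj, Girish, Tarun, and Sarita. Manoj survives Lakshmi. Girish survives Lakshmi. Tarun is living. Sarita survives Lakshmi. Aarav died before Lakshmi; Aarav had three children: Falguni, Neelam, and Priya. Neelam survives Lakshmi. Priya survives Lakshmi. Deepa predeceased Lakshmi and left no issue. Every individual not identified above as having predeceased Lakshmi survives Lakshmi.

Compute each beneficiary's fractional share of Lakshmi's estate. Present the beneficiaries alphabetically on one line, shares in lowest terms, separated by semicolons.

Chetan 1/9; Falguni 1/9; Girish 1/9; Ishita 1/18; Manoj 1/9; Neelam 1/9; Priya 1/9; Sarita 1/9; Tarun 1/9; Vikram 1/18

There is no surviving spouse, so the entire estate passes to Lakshmi's descendants per capita at each generation.
No one at generation 1 (Yamini, Omkar, Aarav) is living; moving to the next generation.
At generation 2 (Chetan, Bhavna, Manoj, Girish, Tarun, Sarita, Falguni, Neelam, Priya) there are 9 shares of (1)/9 = 1/9 each.
Living: Chetan, Manoj, Girish, Tarun, Sarita, Falguni, Neelam, and Priya — each takes 1/9.
Deceased: Bhavna. That 1/9 share is carried to generation 3.
At generation 3 (Vikram, Ishita) there are 2 shares of (1/9)/2 = 1/18 each.
Living: Vikram and Ishita — each takes 1/18.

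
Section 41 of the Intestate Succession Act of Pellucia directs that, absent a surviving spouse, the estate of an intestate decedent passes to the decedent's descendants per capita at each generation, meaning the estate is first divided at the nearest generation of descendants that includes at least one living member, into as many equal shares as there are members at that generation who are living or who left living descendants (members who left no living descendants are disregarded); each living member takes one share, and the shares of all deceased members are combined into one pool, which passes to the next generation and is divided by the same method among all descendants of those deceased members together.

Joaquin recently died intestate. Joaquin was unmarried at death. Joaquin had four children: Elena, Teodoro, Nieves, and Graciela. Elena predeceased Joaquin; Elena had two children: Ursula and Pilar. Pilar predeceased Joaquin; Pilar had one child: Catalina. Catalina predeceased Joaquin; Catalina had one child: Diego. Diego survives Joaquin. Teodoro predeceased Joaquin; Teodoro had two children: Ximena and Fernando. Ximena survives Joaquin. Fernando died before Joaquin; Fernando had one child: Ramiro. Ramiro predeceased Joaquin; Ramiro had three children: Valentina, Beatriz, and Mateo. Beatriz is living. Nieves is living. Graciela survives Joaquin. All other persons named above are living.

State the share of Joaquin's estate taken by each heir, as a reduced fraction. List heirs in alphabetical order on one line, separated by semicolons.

There is no surviving spouse, so the entire estate passes to Joaquin's descendants per capita at each generation.
At generation 1 (Elena, Teodoro, Nieves, Graciela) there are 4 shares of (1)/4 = 1/4 each.
Living: Nieves and Graciela — each takes 1/4.
Deceased: Elena and Teodoro. Their combined 1/2 is pooled and carried to generation 2.
At generation 2 (Ursula, Pilar, Ximena, Fernando) there are 4 shares of (1/2)/4 = 1/8 each.
Living: Ursula and Ximena — each takes 1/8.
Deceased: Pilar and Fernando. Their combined 1/4 is pooled and carried to generation 3.
At generation 3 (Catalina, Ramiro) there are 2 shares of (1/4)/2 = 1/8 each.
Deceased: Catalina and Ramiro. Their combined 1/4 is pooled and carried to generation 4.
At generation 4 (Diego, Valentina, Beatriz, Mateo) there are 4 shares of (1/4)/4 = 1/16 each.
Living: Diego, Valentina, Beatriz, and Mateo — each takes 1/16.

Beatriz 1/16; Diego 1/16; Graciela 1/4; Mateo 1/16; Nieves 1/4; Ursula 1/8; Valentina 1/16; Ximena 1/8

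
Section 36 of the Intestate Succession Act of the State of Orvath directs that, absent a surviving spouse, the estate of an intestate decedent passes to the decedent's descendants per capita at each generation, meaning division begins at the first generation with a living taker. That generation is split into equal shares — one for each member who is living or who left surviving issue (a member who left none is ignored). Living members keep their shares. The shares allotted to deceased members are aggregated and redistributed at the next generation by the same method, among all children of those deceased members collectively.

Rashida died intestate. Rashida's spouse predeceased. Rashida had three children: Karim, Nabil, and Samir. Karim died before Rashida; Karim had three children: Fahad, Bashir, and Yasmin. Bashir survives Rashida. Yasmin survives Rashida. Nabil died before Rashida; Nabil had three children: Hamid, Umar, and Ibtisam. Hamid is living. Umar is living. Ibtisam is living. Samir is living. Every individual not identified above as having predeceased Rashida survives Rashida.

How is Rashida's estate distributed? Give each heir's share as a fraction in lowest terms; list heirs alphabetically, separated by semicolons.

There is no surviving spouse, so the entire estate passes to Rashida's descendants per capita at each generation.
At generation 1 (Karim, Nabil, Samir) there are 3 shares of (1)/3 = 1/3 each.
Living: Samir — each takes 1/3.
Deceased: Karim and Nabil. Their combined 2/3 is pooled and carried to generation 2.
At generation 2 (Fahad, Bashir, Yasmin, Hamid, Umar, Ibtisam) there are 6 shares of (2/3)/6 = 1/9 each.
Living: Fahad, Bashir, Yasmin, Hamid, Umar, and Ibtisam — each takes 1/9.

Bashir 1/9; Fahad 1/9; Hamid 1/9; Ibtisam 1/9; Samir 1/3; Umar 1/9; Yasmin 1/9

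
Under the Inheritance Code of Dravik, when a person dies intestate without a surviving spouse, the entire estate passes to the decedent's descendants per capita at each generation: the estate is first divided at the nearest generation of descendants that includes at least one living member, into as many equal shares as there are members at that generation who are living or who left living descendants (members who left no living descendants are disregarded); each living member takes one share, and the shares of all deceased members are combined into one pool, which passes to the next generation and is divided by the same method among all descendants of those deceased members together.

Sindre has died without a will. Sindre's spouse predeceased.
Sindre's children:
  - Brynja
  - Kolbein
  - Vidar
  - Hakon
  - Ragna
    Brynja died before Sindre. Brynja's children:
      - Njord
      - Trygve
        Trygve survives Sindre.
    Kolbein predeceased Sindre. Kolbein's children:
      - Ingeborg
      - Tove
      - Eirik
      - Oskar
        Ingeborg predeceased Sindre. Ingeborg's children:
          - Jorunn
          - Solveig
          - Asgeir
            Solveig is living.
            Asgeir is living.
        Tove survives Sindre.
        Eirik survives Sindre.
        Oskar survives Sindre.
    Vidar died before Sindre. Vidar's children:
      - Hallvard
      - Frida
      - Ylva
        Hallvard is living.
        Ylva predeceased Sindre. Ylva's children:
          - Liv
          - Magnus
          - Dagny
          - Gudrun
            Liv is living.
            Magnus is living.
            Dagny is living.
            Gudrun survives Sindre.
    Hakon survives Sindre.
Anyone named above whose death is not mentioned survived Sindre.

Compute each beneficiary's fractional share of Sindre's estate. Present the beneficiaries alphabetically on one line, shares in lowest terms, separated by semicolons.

There is no surviving spouse, so the entire estate passes to Sindre's descendants per capita at each generation.
At generation 1 (Brynja, Kolbein, Vidar, Hakon, Ragna) there are 5 shares of (1)/5 = 1/5 each.
Living: Hakon and Ragna — each takes 1/5.
Deceased: Brynja, Kolbein, and Vidar. Their combined 3/5 is pooled and carried to generation 2.
At generation 2 (Njord, Trygve, Ingeborg, Tove, Eirik, Oskar, Hallvard, Frida, Ylva) there are 9 shares of (3/5)/9 = 1/15 each.
Living: Njord, Trygve, Tove, Eirik, Oskar, Hallvard, and Frida — each takes 1/15.
Deceased: Ingeborg and Ylva. Their combined 2/15 is pooled and carried to generation 3.
At generation 3 (Jorunn, Solveig, Asgeir, Liv, Magnus, Dagny, Gudrun) there are 7 shares of (2/15)/7 = 2/105 each.
Living: Jorunn, Solveig, Asgeir, Liv, Magnus, Dagny, and Gudrun — each takes 2/105.

Asgeir 2/105; Dagny 2/105; Eirik 1/15; Frida 1/15; Gudrun 2/105; Hakon 1/5; Hallvard 1/15; Jorunn 2/105; Liv 2/105; Magnus 2/105; Njord 1/15; Oskar 1/15; Ragna 1/5; Solveig 2/105; Tove 1/15; Trygve 1/15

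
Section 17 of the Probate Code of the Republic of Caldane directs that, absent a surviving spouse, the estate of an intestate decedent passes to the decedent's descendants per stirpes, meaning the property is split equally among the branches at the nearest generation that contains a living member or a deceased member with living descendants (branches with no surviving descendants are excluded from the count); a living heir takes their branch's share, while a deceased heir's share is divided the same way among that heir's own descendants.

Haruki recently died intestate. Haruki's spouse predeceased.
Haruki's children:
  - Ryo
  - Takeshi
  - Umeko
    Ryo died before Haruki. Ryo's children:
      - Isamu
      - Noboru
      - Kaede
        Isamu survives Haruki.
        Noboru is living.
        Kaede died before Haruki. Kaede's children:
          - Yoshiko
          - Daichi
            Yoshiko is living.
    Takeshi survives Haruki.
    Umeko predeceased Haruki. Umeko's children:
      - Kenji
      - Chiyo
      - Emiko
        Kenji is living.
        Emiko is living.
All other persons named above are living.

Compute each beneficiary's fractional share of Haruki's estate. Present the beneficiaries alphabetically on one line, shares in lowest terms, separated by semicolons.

There is no surviving spouse, so the entire estate passes to Haruki's descendants per stirpes.
The estate is divided into 3 equal shares of 1/3 among Ryo, Takeshi, Umeko.
Ryo predeceased; the 1/3 allotted to Ryo's branch passes to Ryo's issue by representation.
The 1/3 is divided into 3 equal shares of 1/9 among Isamu, Noboru, Kaede.
Isamu is living and takes 1/9.
Noboru is living and takes 1/9.
Kaede predeceased; the 1/9 allotted to Kaede's branch passes to Kaede's issue by representation.
The 1/9 is divided into 2 equal shares of 1/18 among Yoshiko, Daichi.
Yoshiko is living and takes 1/18.
Daichi is living and takes 1/18.
Takeshi is living and takes 1/3.
Umeko predeceased; the 1/3 allotted to Umeko's branch passes to Umeko's issue by representation.
The 1/3 is divided into 3 equal shares of 1/9 among Kenji, Chiyo, Emiko.
Kenji is living and takes 1/9.
Chiyo is living and takes 1/9.
Emiko is living and takes 1/9.

Chiyo 1/9; Daichi 1/18; Emiko 1/9; Isamu 1/9; Kenji 1/9; Noboru 1/9; Takeshi 1/3; Yoshiko 1/18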